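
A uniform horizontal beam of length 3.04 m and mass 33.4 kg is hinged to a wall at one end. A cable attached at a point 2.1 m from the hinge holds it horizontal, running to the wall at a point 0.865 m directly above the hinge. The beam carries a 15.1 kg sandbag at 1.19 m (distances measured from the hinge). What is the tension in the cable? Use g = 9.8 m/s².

About the hinge:
Beam weight: 33.4 × 9.8 = 327.3 N down at 1.52 m → arm 1.52 m, τ = 327.3 × 1.52 = 497.5 N·m clockwise.
Sandbag: 15.1 × 9.8 = 148 N down at 1.19 m → arm 1.19 m, τ = 148 × 1.19 = 176.1 N·m clockwise.
Total clockwise load moment = 673.6 N·m.
The cable tension T acts at 2.1 m; only its component perpendicular to the beam, T sinθ, produces torque. sinθ = h/√(h²+d²) = 0.865/√(0.865²+2.1²) = 0.3809.
Balancing moments: T × 2.1 × 0.3809 = 673.6, giving T = 673.6 / 0.7999 = 842 N.

T ≈ 842 N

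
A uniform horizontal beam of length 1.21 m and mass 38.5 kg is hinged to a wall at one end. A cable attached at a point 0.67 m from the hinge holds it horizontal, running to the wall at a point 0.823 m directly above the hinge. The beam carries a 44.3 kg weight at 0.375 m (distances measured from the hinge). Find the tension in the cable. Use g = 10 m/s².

About the hinge:
Beam weight: 38.5 × 10 = 385 N down at 0.605 m → arm 0.605 m, τ = 385 × 0.605 = 232.9 N·m clockwise.
Weight: 44.3 × 10 = 443 N down at 0.375 m → arm 0.375 m, τ = 443 × 0.375 = 166.1 N·m clockwise.
Total clockwise load moment = 399 N·m.
The cable tension T acts at 0.67 m; only its component perpendicular to the beam, T sinθ, produces torque. sinθ = h/√(h²+d²) = 0.823/√(0.823²+0.67²) = 0.7755.
For rotational equilibrium, T × 0.67 × 0.7755 = 399, so T = 399 / 0.5196 = 768 N.

T ≈ 768 N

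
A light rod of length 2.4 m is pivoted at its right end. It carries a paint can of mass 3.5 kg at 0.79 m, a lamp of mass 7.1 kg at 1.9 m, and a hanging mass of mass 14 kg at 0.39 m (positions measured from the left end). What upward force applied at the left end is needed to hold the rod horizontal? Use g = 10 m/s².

Sum moments about the right end (the unknown pivot reaction has zero arm there).
Paint can: 3.5 × 10 = 35 N down at 0.79 m → arm 1.61 m, τ = 35 × 1.61 = 56.35 N·m counterclockwise.
Lamp: 7.1 × 10 = 71 N down at 1.9 m → arm 0.5 m, τ = 71 × 0.5 = 35.5 N·m counterclockwise.
Hanging mass: 14 × 10 = 140 N down at 0.39 m → arm 2.01 m, τ = 140 × 2.01 = 281.4 N·m counterclockwise.
Net moment of the loads = 373.2 N·m counterclockwise.
The upward force F acts at the left end, arm 2.4 m, giving F × 2.4 clockwise.
Setting net torque to zero: F × 2.4 = 373.2 → F = 373.2 / 2.4 = 156 N.

F ≈ 156 N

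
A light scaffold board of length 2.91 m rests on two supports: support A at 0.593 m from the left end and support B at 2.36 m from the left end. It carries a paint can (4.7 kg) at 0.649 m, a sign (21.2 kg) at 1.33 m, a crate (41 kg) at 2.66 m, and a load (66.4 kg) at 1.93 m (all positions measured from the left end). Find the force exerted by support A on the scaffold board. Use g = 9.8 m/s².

R_A ≈ 256 N

About support B:
Paint can: 4.7 × 9.8 = 46.06 N down at 0.649 m → arm 1.711 m, τ = 46.06 × 1.711 = 78.81 N·m counterclockwise.
Sign: 21.2 × 9.8 = 207.8 N down at 1.33 m → arm 1.03 m, τ = 207.8 × 1.03 = 214 N·m counterclockwise.
Crate: 41 × 9.8 = 401.8 N down at 2.66 m → arm 0.3 m, τ = 401.8 × 0.3 = 120.5 N·m clockwise.
Load: 66.4 × 9.8 = 650.7 N down at 1.93 m → arm 0.43 m, τ = 650.7 × 0.43 = 279.8 N·m counterclockwise.
Net load moment about support B = 452.1 N·m counterclockwise.
Reaction R at support A is upward at 0.593 m, arm 1.767 m → moment R × 1.767 clockwise.
Setting net torque to zero: R × 1.767 = 452.1 → R = 256 N.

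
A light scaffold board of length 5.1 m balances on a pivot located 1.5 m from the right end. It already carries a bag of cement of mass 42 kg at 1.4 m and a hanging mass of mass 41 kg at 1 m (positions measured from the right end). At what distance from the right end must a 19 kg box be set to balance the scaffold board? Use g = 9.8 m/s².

x ≈ 2.8 m from the right end

Take moments about the pivot (at 1.5 m from the right end).
Bag of cement: 42 × 9.8 = 411.6 N down at 1.4 m → arm 0.1 m, τ = 411.6 × 0.1 = 41.16 N·m clockwise.
Hanging mass: 41 × 9.8 = 401.8 N down at 1 m → arm 0.5 m, τ = 401.8 × 0.5 = 200.9 N·m clockwise.
Net moment of existing loads = 242.1 N·m clockwise.
The box weighs 19 × 9.8 = 186.2 N and must supply an equal counterclockwise moment, so its lever arm about the pivot is 242.1 / 186.2 = 1.3 m.
That puts it at 1.5 + 1.3 = 2.8 m from the right end.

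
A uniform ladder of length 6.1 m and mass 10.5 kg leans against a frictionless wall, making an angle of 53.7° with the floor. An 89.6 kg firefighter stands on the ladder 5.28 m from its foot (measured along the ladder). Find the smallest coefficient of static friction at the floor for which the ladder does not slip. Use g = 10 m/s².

About the foot of the ladder:
Ladder weight 10.5×10 = 105 N acts at 3.05 m along the ladder; its horizontal arm is 3.05·cos53.7° = 1.806 m → τ = 189.6 N·m clockwise.
Firefighter: 89.6×10 = 896 N at 5.28 m → arm 3.126 m → τ = 2801 N·m clockwise.
Wall normal N acts horizontally at the top; its moment arm is the height L sinθ = 6.1·sin53.7° = 4.916 m, counterclockwise.
Setting net torque to zero: N × 4.916 = 2991 → N = 608.4 N.
ΣFx = 0 ⇒ f = N_wall = 608.4 N. ΣFy = 0 ⇒ N_floor = 1001 N.
μ_min = f / N_floor = 608.4 / 1001 = 0.608.

μ_min ≈ 0.608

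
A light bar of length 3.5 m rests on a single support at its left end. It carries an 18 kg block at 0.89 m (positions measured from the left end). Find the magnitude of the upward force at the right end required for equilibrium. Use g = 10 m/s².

F ≈ 45.8 N

About the left end:
Block: 18 × 10 = 180 N down at 0.89 m → arm 0.89 m, τ = 180 × 0.89 = 160.2 N·m clockwise.
Net moment of the loads = 160.2 N·m clockwise.
The upward force F acts at the right end, arm 3.5 m, giving F × 3.5 counterclockwise.
Setting net torque to zero: F × 3.5 = 160.2 → F = 160.2 / 3.5 = 45.8 N.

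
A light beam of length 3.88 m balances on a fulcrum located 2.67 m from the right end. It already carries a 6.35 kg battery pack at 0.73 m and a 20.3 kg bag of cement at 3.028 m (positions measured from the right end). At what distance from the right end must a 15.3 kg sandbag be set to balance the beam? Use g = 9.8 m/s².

Taking torques about the fulcrum (at 2.67 m from the right end):
Battery pack: 6.35 × 9.8 = 62.23 N down at 0.73 m → arm 1.94 m, τ = 62.23 × 1.94 = 120.7 N·m clockwise.
Bag of cement: 20.3 × 9.8 = 198.9 N down at 3.028 m → arm 0.358 m, τ = 198.9 × 0.358 = 71.21 N·m counterclockwise.
Net moment of existing loads = 49.49 N·m clockwise.
The sandbag weighs 15.3 × 9.8 = 149.9 N and must supply an equal counterclockwise moment, so its lever arm about the fulcrum is 49.49 / 149.9 = 0.33 m.
That puts it at 2.67 + 0.33 = 3 m from the right end.

x ≈ 3 m from the right end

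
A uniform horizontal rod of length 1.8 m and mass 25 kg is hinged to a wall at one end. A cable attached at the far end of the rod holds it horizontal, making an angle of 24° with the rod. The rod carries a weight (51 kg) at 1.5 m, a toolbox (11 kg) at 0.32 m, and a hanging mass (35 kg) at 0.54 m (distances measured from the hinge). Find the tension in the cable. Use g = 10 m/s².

T ≈ 1660 N

Taking torques about the hinge:
Beam weight: 25 × 10 = 250 N down at 0.9 m → arm 0.9 m, τ = 250 × 0.9 = 225 N·m clockwise.
Weight: 51 × 10 = 510 N down at 1.5 m → arm 1.5 m, τ = 510 × 1.5 = 765 N·m clockwise.
Toolbox: 11 × 10 = 110 N down at 0.32 m → arm 0.32 m, τ = 110 × 0.32 = 35.2 N·m clockwise.
Hanging mass: 35 × 10 = 350 N down at 0.54 m → arm 0.54 m, τ = 350 × 0.54 = 189 N·m clockwise.
Total clockwise load moment = 1214 N·m.
The cable tension T acts at 1.8 m; only its component perpendicular to the rod, T sinθ, produces torque. sin 24° = 0.4067.
Balancing moments: T × 1.8 × 0.4067 = 1214, giving T = 1214 / 0.7321 = 1660 N.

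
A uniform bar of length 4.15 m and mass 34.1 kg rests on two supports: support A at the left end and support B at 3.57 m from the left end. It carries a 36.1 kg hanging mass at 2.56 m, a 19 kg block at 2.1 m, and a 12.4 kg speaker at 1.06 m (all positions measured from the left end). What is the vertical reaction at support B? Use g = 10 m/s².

R_B ≈ 606 N

Choose support A as the axis so its reaction then has zero moment arm.
Beam weight: 34.1 × 10 = 341 N down at 2.075 m → arm 2.075 m, τ = 341 × 2.075 = 707.6 N·m clockwise.
Hanging mass: 36.1 × 10 = 361 N down at 2.56 m → arm 2.56 m, τ = 361 × 2.56 = 924.2 N·m clockwise.
Block: 19 × 10 = 190 N down at 2.1 m → arm 2.1 m, τ = 190 × 2.1 = 399 N·m clockwise.
Speaker: 12.4 × 10 = 124 N down at 1.06 m → arm 1.06 m, τ = 124 × 1.06 = 131.4 N·m clockwise.
Net load moment about support A = 2162 N·m clockwise.
Reaction R at support B is upward at 3.57 m, arm 3.57 m → moment R × 3.57 counterclockwise.
For rotational equilibrium, R × 3.57 = 2162, so R = 606 N.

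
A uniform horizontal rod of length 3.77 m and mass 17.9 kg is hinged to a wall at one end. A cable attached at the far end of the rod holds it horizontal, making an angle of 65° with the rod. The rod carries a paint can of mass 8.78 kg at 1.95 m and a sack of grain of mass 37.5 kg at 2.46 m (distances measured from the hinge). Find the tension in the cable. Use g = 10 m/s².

T ≈ 419 N

Choose the hinge as the axis so the unknown hinge reaction has zero arm there.
Beam weight: 17.9 × 10 = 179 N down at 1.885 m → arm 1.885 m, τ = 179 × 1.885 = 337.4 N·m clockwise.
Paint can: 8.78 × 10 = 87.8 N down at 1.95 m → arm 1.95 m, τ = 87.8 × 1.95 = 171.2 N·m clockwise.
Sack of grain: 37.5 × 10 = 375 N down at 2.46 m → arm 2.46 m, τ = 375 × 2.46 = 922.5 N·m clockwise.
Total clockwise load moment = 1431 N·m.
The cable tension T acts at 3.77 m; only its component perpendicular to the rod, T sinθ, produces torque. sin 65° = 0.9063.
Στ = 0 ⇒ T × 3.77 × 0.9063 = 1431 ⇒ T = 1431 / 3.417 = 419 N.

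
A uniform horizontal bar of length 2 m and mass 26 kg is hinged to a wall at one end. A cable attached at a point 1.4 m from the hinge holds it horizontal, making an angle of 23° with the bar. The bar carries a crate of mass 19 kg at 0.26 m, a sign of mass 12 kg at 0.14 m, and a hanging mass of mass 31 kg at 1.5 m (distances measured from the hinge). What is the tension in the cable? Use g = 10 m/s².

Taking torques about the hinge:
Beam weight: 26 × 10 = 260 N down at 1 m → arm 1 m, τ = 260 × 1 = 260 N·m clockwise.
Crate: 19 × 10 = 190 N down at 0.26 m → arm 0.26 m, τ = 190 × 0.26 = 49.4 N·m clockwise.
Sign: 12 × 10 = 120 N down at 0.14 m → arm 0.14 m, τ = 120 × 0.14 = 16.8 N·m clockwise.
Hanging mass: 31 × 10 = 310 N down at 1.5 m → arm 1.5 m, τ = 310 × 1.5 = 465 N·m clockwise.
Total clockwise load moment = 791.2 N·m.
The cable tension T acts at 1.4 m; only its component perpendicular to the bar, T sinθ, produces torque. sin 23° = 0.3907.
Balancing moments: T × 1.4 × 0.3907 = 791.2, giving T = 791.2 / 0.547 = 1450 N.

T ≈ 1450 N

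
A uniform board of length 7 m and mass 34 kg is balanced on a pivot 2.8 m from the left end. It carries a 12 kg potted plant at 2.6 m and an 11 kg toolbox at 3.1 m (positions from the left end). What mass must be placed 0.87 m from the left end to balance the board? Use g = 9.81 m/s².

About the pivot (at 2.8 m from the left end):
Beam weight: 34 × 9.81 = 333.5 N down at 3.5 m → arm 0.7 m, τ = 333.5 × 0.7 = 233.4 N·m clockwise.
Potted plant: 12 × 9.81 = 117.7 N down at 2.6 m → arm 0.2 m, τ = 117.7 × 0.2 = 23.54 N·m counterclockwise.
Toolbox: 11 × 9.81 = 107.9 N down at 3.1 m → arm 0.3 m, τ = 107.9 × 0.3 = 32.37 N·m clockwise.
Net moment of known loads = 242.2 N·m clockwise.
An unknown mass m at 0.87 m has arm 1.93 m; its moment is m·g·1.93 counterclockwise.
Setting net torque to zero: m × 9.81 × 1.93 = 242.2 → m = 242.2 / (9.81 × 1.93) = 12.8 kg.

m ≈ 12.8 kg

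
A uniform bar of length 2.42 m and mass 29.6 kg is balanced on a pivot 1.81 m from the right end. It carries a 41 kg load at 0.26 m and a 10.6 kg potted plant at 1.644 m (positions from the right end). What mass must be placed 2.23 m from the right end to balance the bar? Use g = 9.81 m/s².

m ≈ 198 kg

Choose the pivot (at 1.81 m from the right end) as the axis so the support reaction has zero arm there.
Beam weight: 29.6 × 9.81 = 290.4 N down at 1.21 m → arm 0.6 m, τ = 290.4 × 0.6 = 174.2 N·m clockwise.
Load: 41 × 9.81 = 402.2 N down at 0.26 m → arm 1.55 m, τ = 402.2 × 1.55 = 623.4 N·m clockwise.
Potted plant: 10.6 × 9.81 = 104 N down at 1.644 m → arm 0.166 m, τ = 104 × 0.166 = 17.26 N·m clockwise.
Net moment of known loads = 814.9 N·m clockwise.
An unknown mass m at 2.23 m has arm 0.42 m; its moment is m·g·0.42 counterclockwise.
Setting net torque to zero: m × 9.81 × 0.42 = 814.9 → m = 814.9 / (9.81 × 0.42) = 198 kg.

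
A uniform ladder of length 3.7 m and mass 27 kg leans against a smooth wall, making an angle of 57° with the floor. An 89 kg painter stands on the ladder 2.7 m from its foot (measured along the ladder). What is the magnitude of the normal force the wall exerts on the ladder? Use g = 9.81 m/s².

N_wall ≈ 500 N

Taking torques about the foot of the ladder:
Ladder weight 27×9.81 = 264.9 N acts at 1.85 m along the ladder; its horizontal arm is 1.85·cos57° = 1.008 m → τ = 267 N·m clockwise.
Painter: 89×9.81 = 873.1 N at 2.7 m → arm 1.471 m → τ = 1284 N·m clockwise.
Wall normal N acts horizontally at the top; its moment arm is the height L sinθ = 3.7·sin57° = 3.103 m, counterclockwise.
Setting net torque to zero: N × 3.103 = 1551 → N = 500 N.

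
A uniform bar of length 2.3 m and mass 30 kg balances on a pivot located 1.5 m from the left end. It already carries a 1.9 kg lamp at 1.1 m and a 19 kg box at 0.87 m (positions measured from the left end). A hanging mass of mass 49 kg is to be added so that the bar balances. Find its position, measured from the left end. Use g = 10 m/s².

x ≈ 1.97 m from the left end

Take moments about the pivot (at 1.5 m from the left end).
Beam weight: 30 × 10 = 300 N down at 1.15 m → arm 0.35 m, τ = 300 × 0.35 = 105 N·m counterclockwise.
Lamp: 1.9 × 10 = 19 N down at 1.1 m → arm 0.4 m, τ = 19 × 0.4 = 7.6 N·m counterclockwise.
Box: 19 × 10 = 190 N down at 0.87 m → arm 0.63 m, τ = 190 × 0.63 = 119.7 N·m counterclockwise.
Net moment of existing loads = 232.3 N·m counterclockwise.
The hanging mass weighs 49 × 10 = 490 N and must supply an equal clockwise moment, so its lever arm about the pivot is 232.3 / 490 = 0.474 m.
That puts it at 1.5 + 0.474 = 1.97 m from the left end.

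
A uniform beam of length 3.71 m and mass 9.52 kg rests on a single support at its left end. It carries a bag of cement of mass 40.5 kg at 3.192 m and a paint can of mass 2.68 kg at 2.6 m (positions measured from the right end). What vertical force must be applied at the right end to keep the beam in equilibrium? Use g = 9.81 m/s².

F ≈ 110 N

About the left end:
Beam weight: 9.52 × 9.81 = 93.39 N down at 1.855 m → arm 1.855 m, τ = 93.39 × 1.855 = 173.2 N·m clockwise.
Bag of cement: 40.5 × 9.81 = 397.3 N down at 3.192 m → arm 0.518 m, τ = 397.3 × 0.518 = 205.8 N·m clockwise.
Paint can: 2.68 × 9.81 = 26.29 N down at 2.6 m → arm 1.11 m, τ = 26.29 × 1.11 = 29.18 N·m clockwise.
Net moment of the loads = 408.2 N·m clockwise.
The upward force F acts at the right end, arm 3.71 m, giving F × 3.71 counterclockwise.
Balancing moments: F × 3.71 = 408.2, giving F = 408.2 / 3.71 = 110 N.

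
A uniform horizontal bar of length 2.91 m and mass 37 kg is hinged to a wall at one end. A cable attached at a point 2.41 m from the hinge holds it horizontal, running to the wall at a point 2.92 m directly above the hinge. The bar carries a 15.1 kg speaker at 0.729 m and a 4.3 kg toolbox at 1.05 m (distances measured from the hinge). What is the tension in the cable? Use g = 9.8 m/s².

About the hinge:
Beam weight: 37 × 9.8 = 362.6 N down at 1.455 m → arm 1.455 m, τ = 362.6 × 1.455 = 527.6 N·m clockwise.
Speaker: 15.1 × 9.8 = 148 N down at 0.729 m → arm 0.729 m, τ = 148 × 0.729 = 107.9 N·m clockwise.
Toolbox: 4.3 × 9.8 = 42.14 N down at 1.05 m → arm 1.05 m, τ = 42.14 × 1.05 = 44.25 N·m clockwise.
Total clockwise load moment = 679.8 N·m.
The cable tension T acts at 2.41 m; only its component perpendicular to the bar, T sinθ, produces torque. sinθ = h/√(h²+d²) = 2.92/√(2.92²+2.41²) = 0.7712.
Στ = 0 ⇒ T × 2.41 × 0.7712 = 679.8 ⇒ T = 679.8 / 1.859 = 366 N.

T ≈ 366 N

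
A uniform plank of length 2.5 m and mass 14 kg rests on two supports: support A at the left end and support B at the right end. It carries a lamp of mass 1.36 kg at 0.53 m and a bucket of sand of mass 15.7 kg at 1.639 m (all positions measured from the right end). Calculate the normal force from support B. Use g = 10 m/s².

About support A:
Beam weight: 14 × 10 = 140 N down at 1.25 m → arm 1.25 m, τ = 140 × 1.25 = 175 N·m clockwise.
Lamp: 1.36 × 10 = 13.6 N down at 0.53 m → arm 1.97 m, τ = 13.6 × 1.97 = 26.79 N·m clockwise.
Bucket of sand: 15.7 × 10 = 157 N down at 1.639 m → arm 0.861 m, τ = 157 × 0.861 = 135.2 N·m clockwise.
Net load moment about support A = 337 N·m clockwise.
Reaction R at support B is upward at 0 m, arm 2.5 m → moment R × 2.5 counterclockwise.
For rotational equilibrium, R × 2.5 = 337, so R = 135 N.

R_B ≈ 135 N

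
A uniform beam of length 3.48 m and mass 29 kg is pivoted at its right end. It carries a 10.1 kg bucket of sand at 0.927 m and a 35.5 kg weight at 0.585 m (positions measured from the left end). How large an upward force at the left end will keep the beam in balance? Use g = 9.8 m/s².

Taking torques about the right end:
Beam weight: 29 × 9.8 = 284.2 N down at 1.74 m → arm 1.74 m, τ = 284.2 × 1.74 = 494.5 N·m counterclockwise.
Bucket of sand: 10.1 × 9.8 = 98.98 N down at 0.927 m → arm 2.553 m, τ = 98.98 × 2.553 = 252.7 N·m counterclockwise.
Weight: 35.5 × 9.8 = 347.9 N down at 0.585 m → arm 2.895 m, τ = 347.9 × 2.895 = 1007 N·m counterclockwise.
Net moment of the loads = 1754 N·m counterclockwise.
The upward force F acts at the left end, arm 3.48 m, giving F × 3.48 clockwise.
For rotational equilibrium, F × 3.48 = 1754, so F = 1754 / 3.48 = 504 N.

F ≈ 504 N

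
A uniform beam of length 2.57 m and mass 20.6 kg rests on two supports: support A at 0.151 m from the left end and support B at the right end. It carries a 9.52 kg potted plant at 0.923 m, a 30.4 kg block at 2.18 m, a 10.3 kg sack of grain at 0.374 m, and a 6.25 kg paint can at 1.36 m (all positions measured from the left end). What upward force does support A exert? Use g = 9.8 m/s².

R_A ≈ 341 N

Sum moments about support B (its reaction then has zero moment arm).
Beam weight: 20.6 × 9.8 = 201.9 N down at 1.285 m → arm 1.285 m, τ = 201.9 × 1.285 = 259.4 N·m counterclockwise.
Potted plant: 9.52 × 9.8 = 93.3 N down at 0.923 m → arm 1.647 m, τ = 93.3 × 1.647 = 153.7 N·m counterclockwise.
Block: 30.4 × 9.8 = 297.9 N down at 2.18 m → arm 0.39 m, τ = 297.9 × 0.39 = 116.2 N·m counterclockwise.
Sack of grain: 10.3 × 9.8 = 100.9 N down at 0.374 m → arm 2.196 m, τ = 100.9 × 2.196 = 221.6 N·m counterclockwise.
Paint can: 6.25 × 9.8 = 61.25 N down at 1.36 m → arm 1.21 m, τ = 61.25 × 1.21 = 74.11 N·m counterclockwise.
Net load moment about support B = 825 N·m counterclockwise.
Reaction R at support A is upward at 0.151 m, arm 2.419 m → moment R × 2.419 clockwise.
Στ = 0 ⇒ R × 2.419 = 825 ⇒ R = 341 N.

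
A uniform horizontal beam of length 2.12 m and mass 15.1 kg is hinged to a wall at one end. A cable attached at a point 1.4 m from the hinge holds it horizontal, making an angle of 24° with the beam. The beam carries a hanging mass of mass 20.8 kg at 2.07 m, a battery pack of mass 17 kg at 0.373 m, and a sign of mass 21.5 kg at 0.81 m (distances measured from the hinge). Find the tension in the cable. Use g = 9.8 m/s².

Choose the hinge as the axis so the unknown hinge reaction has zero arm there.
Beam weight: 15.1 × 9.8 = 148 N down at 1.06 m → arm 1.06 m, τ = 148 × 1.06 = 156.9 N·m clockwise.
Hanging mass: 20.8 × 9.8 = 203.8 N down at 2.07 m → arm 2.07 m, τ = 203.8 × 2.07 = 421.9 N·m clockwise.
Battery pack: 17 × 9.8 = 166.6 N down at 0.373 m → arm 0.373 m, τ = 166.6 × 0.373 = 62.14 N·m clockwise.
Sign: 21.5 × 9.8 = 210.7 N down at 0.81 m → arm 0.81 m, τ = 210.7 × 0.81 = 170.7 N·m clockwise.
Total clockwise load moment = 811.6 N·m.
The cable tension T acts at 1.4 m; only its component perpendicular to the beam, T sinθ, produces torque. sin 24° = 0.4067.
For rotational equilibrium, T × 1.4 × 0.4067 = 811.6, so T = 811.6 / 0.5694 = 1430 N.

T ≈ 1430 N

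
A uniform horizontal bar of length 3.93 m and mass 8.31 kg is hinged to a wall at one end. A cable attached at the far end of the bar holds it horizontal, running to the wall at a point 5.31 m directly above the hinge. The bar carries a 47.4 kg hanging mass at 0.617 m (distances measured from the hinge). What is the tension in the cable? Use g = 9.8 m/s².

Choose the hinge as the axis so the unknown hinge reaction has zero arm there.
Beam weight: 8.31 × 9.8 = 81.44 N down at 1.965 m → arm 1.965 m, τ = 81.44 × 1.965 = 160 N·m clockwise.
Hanging mass: 47.4 × 9.8 = 464.5 N down at 0.617 m → arm 0.617 m, τ = 464.5 × 0.617 = 286.6 N·m clockwise.
Total clockwise load moment = 446.6 N·m.
The cable tension T acts at 3.93 m; only its component perpendicular to the bar, T sinθ, produces torque. sinθ = h/√(h²+d²) = 5.31/√(5.31²+3.93²) = 0.8038.
Στ = 0 ⇒ T × 3.93 × 0.8038 = 446.6 ⇒ T = 446.6 / 3.159 = 141 N.

T ≈ 141 N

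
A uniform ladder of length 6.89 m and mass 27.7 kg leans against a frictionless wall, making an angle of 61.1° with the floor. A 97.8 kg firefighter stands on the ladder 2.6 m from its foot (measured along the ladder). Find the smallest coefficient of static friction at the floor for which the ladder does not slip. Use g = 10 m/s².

μ_min ≈ 0.223

Taking torques about the foot of the ladder:
Ladder weight 27.7×10 = 277 N acts at 3.445 m along the ladder; its horizontal arm is 3.445·cos61.1° = 1.665 m → τ = 461.2 N·m clockwise.
Firefighter: 97.8×10 = 978 N at 2.6 m → arm 1.257 m → τ = 1229 N·m clockwise.
Wall normal N acts horizontally at the top; its moment arm is the height L sinθ = 6.89·sin61.1° = 6.032 m, counterclockwise.
Στ = 0 ⇒ N × 6.032 = 1690 ⇒ N = 280.2 N.
ΣFx = 0 ⇒ f = N_wall = 280.2 N. ΣFy = 0 ⇒ N_floor = 1255 N.
μ_min = f / N_floor = 280.2 / 1255 = 0.223.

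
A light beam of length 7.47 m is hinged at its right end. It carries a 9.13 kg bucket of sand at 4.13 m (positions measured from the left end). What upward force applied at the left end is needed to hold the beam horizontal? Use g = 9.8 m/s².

F ≈ 40 N

About the right end:
Bucket of sand: 9.13 × 9.8 = 89.47 N down at 4.13 m → arm 3.34 m, τ = 89.47 × 3.34 = 298.8 N·m counterclockwise.
Net moment of the loads = 298.8 N·m counterclockwise.
The upward force F acts at the left end, arm 7.47 m, giving F × 7.47 clockwise.
Setting net torque to zero: F × 7.47 = 298.8 → F = 298.8 / 7.47 = 40 N.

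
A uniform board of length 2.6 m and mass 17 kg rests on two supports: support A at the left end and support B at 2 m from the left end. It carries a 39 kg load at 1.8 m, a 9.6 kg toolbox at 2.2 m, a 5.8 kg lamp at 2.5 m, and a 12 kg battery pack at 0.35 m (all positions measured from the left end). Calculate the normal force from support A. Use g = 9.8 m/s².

R_A ≈ 170 N

About support B:
Beam weight: 17 × 9.8 = 166.6 N down at 1.3 m → arm 0.7 m, τ = 166.6 × 0.7 = 116.6 N·m counterclockwise.
Load: 39 × 9.8 = 382.2 N down at 1.8 m → arm 0.2 m, τ = 382.2 × 0.2 = 76.44 N·m counterclockwise.
Toolbox: 9.6 × 9.8 = 94.08 N down at 2.2 m → arm 0.2 m, τ = 94.08 × 0.2 = 18.82 N·m clockwise.
Lamp: 5.8 × 9.8 = 56.84 N down at 2.5 m → arm 0.5 m, τ = 56.84 × 0.5 = 28.42 N·m clockwise.
Battery pack: 12 × 9.8 = 117.6 N down at 0.35 m → arm 1.65 m, τ = 117.6 × 1.65 = 194 N·m counterclockwise.
Net load moment about support B = 339.8 N·m counterclockwise.
Reaction R at support A is upward at 0 m, arm 2 m → moment R × 2 clockwise.
Στ = 0 ⇒ R × 2 = 339.8 ⇒ R = 170 N.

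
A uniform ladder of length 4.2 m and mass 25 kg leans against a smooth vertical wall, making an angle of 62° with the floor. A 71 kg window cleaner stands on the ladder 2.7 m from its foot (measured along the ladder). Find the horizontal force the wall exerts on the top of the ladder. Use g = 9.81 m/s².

N_wall ≈ 303 N

Take moments about the foot of the ladder.
Ladder weight 25×9.81 = 245.2 N acts at 2.1 m along the ladder; its horizontal arm is 2.1·cos62° = 0.9859 m → τ = 241.7 N·m clockwise.
Window cleaner: 71×9.81 = 696.5 N at 2.7 m → arm 1.268 m → τ = 883.2 N·m clockwise.
Wall normal N acts horizontally at the top; its moment arm is the height L sinθ = 4.2·sin62° = 3.708 m, counterclockwise.
Στ = 0 ⇒ N × 3.708 = 1125 ⇒ N = 303 N.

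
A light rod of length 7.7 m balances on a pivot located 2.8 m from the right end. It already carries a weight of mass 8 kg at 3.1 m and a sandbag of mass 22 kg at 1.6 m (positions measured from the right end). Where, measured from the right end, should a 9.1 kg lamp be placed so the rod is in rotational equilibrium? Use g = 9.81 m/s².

Take moments about the pivot (at 2.8 m from the right end).
Weight: 8 × 9.81 = 78.48 N down at 3.1 m → arm 0.3 m, τ = 78.48 × 0.3 = 23.54 N·m counterclockwise.
Sandbag: 22 × 9.81 = 215.8 N down at 1.6 m → arm 1.2 m, τ = 215.8 × 1.2 = 259 N·m clockwise.
Net moment of existing loads = 235.5 N·m clockwise.
The lamp weighs 9.1 × 9.81 = 89.27 N and must supply an equal counterclockwise moment, so its lever arm about the pivot is 235.5 / 89.27 = 2.64 m.
That puts it at 2.8 + 2.64 = 5.44 m from the right end.

x ≈ 5.44 m from the right end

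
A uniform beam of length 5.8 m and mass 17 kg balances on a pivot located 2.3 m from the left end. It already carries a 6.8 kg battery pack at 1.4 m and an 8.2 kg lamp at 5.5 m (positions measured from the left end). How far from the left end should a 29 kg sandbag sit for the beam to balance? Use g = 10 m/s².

About the pivot (at 2.3 m from the left end):
Beam weight: 17 × 10 = 170 N down at 2.9 m → arm 0.6 m, τ = 170 × 0.6 = 102 N·m clockwise.
Battery pack: 6.8 × 10 = 68 N down at 1.4 m → arm 0.9 m, τ = 68 × 0.9 = 61.2 N·m counterclockwise.
Lamp: 8.2 × 10 = 82 N down at 5.5 m → arm 3.2 m, τ = 82 × 3.2 = 262.4 N·m clockwise.
Net moment of existing loads = 303.2 N·m clockwise.
The sandbag weighs 29 × 10 = 290 N and must supply an equal counterclockwise moment, so its lever arm about the pivot is 303.2 / 290 = 1.05 m.
That puts it at 2.3 − 1.05 = 1.25 m from the left end.

x ≈ 1.25 m from the left end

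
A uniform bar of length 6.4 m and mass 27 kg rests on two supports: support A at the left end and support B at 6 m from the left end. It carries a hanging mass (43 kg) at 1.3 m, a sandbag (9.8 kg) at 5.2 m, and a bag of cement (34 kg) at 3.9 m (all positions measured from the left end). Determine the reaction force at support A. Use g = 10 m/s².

Sum moments about support B (its reaction then has zero moment arm).
Beam weight: 27 × 10 = 270 N down at 3.2 m → arm 2.8 m, τ = 270 × 2.8 = 756 N·m counterclockwise.
Hanging mass: 43 × 10 = 430 N down at 1.3 m → arm 4.7 m, τ = 430 × 4.7 = 2021 N·m counterclockwise.
Sandbag: 9.8 × 10 = 98 N down at 5.2 m → arm 0.8 m, τ = 98 × 0.8 = 78.4 N·m counterclockwise.
Bag of cement: 34 × 10 = 340 N down at 3.9 m → arm 2.1 m, τ = 340 × 2.1 = 714 N·m counterclockwise.
Net load moment about support B = 3569 N·m counterclockwise.
Reaction R at support A is upward at 0 m, arm 6 m → moment R × 6 clockwise.
Στ = 0 ⇒ R × 6 = 3569 ⇒ R = 595 N.

R_A ≈ 595 N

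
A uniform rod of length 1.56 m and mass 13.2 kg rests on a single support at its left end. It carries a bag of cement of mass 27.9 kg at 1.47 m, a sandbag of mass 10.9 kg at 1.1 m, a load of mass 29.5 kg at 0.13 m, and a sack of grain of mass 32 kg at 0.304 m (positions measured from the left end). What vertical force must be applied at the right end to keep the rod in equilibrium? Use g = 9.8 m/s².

F ≈ 483 N

Sum moments about the left end (the unknown pivot reaction has zero arm there).
Beam weight: 13.2 × 9.8 = 129.4 N down at 0.78 m → arm 0.78 m, τ = 129.4 × 0.78 = 100.9 N·m clockwise.
Bag of cement: 27.9 × 9.8 = 273.4 N down at 1.47 m → arm 1.47 m, τ = 273.4 × 1.47 = 401.9 N·m clockwise.
Sandbag: 10.9 × 9.8 = 106.8 N down at 1.1 m → arm 1.1 m, τ = 106.8 × 1.1 = 117.5 N·m clockwise.
Load: 29.5 × 9.8 = 289.1 N down at 0.13 m → arm 0.13 m, τ = 289.1 × 0.13 = 37.58 N·m clockwise.
Sack of grain: 32 × 9.8 = 313.6 N down at 0.304 m → arm 0.304 m, τ = 313.6 × 0.304 = 95.33 N·m clockwise.
Net moment of the loads = 753.2 N·m clockwise.
The upward force F acts at the right end, arm 1.56 m, giving F × 1.56 counterclockwise.
Στ = 0 ⇒ F × 1.56 = 753.2 ⇒ F = 753.2 / 1.56 = 483 N.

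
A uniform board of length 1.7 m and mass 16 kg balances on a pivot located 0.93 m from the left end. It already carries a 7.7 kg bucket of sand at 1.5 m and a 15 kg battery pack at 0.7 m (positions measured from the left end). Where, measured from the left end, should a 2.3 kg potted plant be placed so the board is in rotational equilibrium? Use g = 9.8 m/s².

x ≈ 1.08 m from the left end

Taking torques about the pivot (at 0.93 m from the left end):
Beam weight: 16 × 9.8 = 156.8 N down at 0.85 m → arm 0.08 m, τ = 156.8 × 0.08 = 12.54 N·m counterclockwise.
Bucket of sand: 7.7 × 9.8 = 75.46 N down at 1.5 m → arm 0.57 m, τ = 75.46 × 0.57 = 43.01 N·m clockwise.
Battery pack: 15 × 9.8 = 147 N down at 0.7 m → arm 0.23 m, τ = 147 × 0.23 = 33.81 N·m counterclockwise.
Net moment of existing loads = 3.34 N·m counterclockwise.
The potted plant weighs 2.3 × 9.8 = 22.54 N and must supply an equal clockwise moment, so its lever arm about the pivot is 3.34 / 22.54 = 0.148 m.
That puts it at 0.93 + 0.148 = 1.08 m from the left end.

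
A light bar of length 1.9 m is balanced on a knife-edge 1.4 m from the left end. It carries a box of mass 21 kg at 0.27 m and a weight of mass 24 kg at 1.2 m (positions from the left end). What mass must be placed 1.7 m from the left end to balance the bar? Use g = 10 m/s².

About the knife-edge (at 1.4 m from the left end):
Box: 21 × 10 = 210 N down at 0.27 m → arm 1.13 m, τ = 210 × 1.13 = 237.3 N·m counterclockwise.
Weight: 24 × 10 = 240 N down at 1.2 m → arm 0.2 m, τ = 240 × 0.2 = 48 N·m counterclockwise.
Net moment of known loads = 285.3 N·m counterclockwise.
An unknown mass m at 1.7 m has arm 0.3 m; its moment is m·g·0.3 clockwise.
Balancing moments: m × 10 × 0.3 = 285.3, giving m = 285.3 / (10 × 0.3) = 95.1 kg.

m ≈ 95.1 kg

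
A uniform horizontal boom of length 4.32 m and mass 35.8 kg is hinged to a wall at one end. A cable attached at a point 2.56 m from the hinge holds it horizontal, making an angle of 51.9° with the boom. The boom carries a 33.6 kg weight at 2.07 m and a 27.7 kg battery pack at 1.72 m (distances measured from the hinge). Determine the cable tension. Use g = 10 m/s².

T ≈ 966 N

Take moments about the hinge.
Beam weight: 35.8 × 10 = 358 N down at 2.16 m → arm 2.16 m, τ = 358 × 2.16 = 773.3 N·m clockwise.
Weight: 33.6 × 10 = 336 N down at 2.07 m → arm 2.07 m, τ = 336 × 2.07 = 695.5 N·m clockwise.
Battery pack: 27.7 × 10 = 277 N down at 1.72 m → arm 1.72 m, τ = 277 × 1.72 = 476.4 N·m clockwise.
Total clockwise load moment = 1945 N·m.
The cable tension T acts at 2.56 m; only its component perpendicular to the boom, T sinθ, produces torque. sin 51.9° = 0.7869.
Setting net torque to zero: T × 2.56 × 0.7869 = 1945 → T = 1945 / 2.014 = 966 N.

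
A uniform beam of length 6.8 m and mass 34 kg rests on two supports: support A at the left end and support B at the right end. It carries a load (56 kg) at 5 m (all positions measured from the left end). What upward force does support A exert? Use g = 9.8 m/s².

R_A ≈ 312 N

Choose support B as the axis so its reaction then has zero moment arm.
Beam weight: 34 × 9.8 = 333.2 N down at 3.4 m → arm 3.4 m, τ = 333.2 × 3.4 = 1133 N·m counterclockwise.
Load: 56 × 9.8 = 548.8 N down at 5 m → arm 1.8 m, τ = 548.8 × 1.8 = 987.8 N·m counterclockwise.
Net load moment about support B = 2121 N·m counterclockwise.
Reaction R at support A is upward at 0 m, arm 6.8 m → moment R × 6.8 clockwise.
Balancing moments: R × 6.8 = 2121, giving R = 312 N.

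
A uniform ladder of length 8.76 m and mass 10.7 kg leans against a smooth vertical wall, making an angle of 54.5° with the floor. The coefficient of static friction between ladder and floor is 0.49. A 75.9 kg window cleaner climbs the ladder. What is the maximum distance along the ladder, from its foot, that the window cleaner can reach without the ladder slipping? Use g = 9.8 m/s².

Choose the foot of the ladder as the axis so the floor normal and friction both act there and drop out.
Ladder weight 10.7×9.8 = 104.9 N acts at 4.38 m along the ladder; its horizontal arm is 4.38·cos54.5° = 2.543 m → τ = 266.8 N·m clockwise.
Window cleaner weight 75.9×9.8 = 743.8 N at distance d → arm d·cos54.5° → τ = 743.8·d·0.5807 clockwise.
Wall normal N at the top has arm L sinθ = 7.132 m counterclockwise, so Στ = 0 gives N·7.132 = 266.8 + 431.9·d.
ΣFy = 0 ⇒ N_floor = 848.7 N, so the maximum friction is μ_s·N_floor = 0.49×848.7 = 415.9 N. ΣFx = 0 ⇒ N_wall = f, so at the slipping point N = 415.9 N.
Substituting: 415.9×7.132 = 266.8 + 431.9·d ⇒ d = (2966 − 266.8) / 431.9 = 6.25 m.

d ≈ 6.25 m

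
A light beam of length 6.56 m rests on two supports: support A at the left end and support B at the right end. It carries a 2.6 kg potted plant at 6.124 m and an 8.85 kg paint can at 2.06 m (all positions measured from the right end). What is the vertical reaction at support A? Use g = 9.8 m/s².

Taking torques about support B:
Potted plant: 2.6 × 9.8 = 25.48 N down at 6.124 m → arm 6.124 m, τ = 25.48 × 6.124 = 156 N·m counterclockwise.
Paint can: 8.85 × 9.8 = 86.73 N down at 2.06 m → arm 2.06 m, τ = 86.73 × 2.06 = 178.7 N·m counterclockwise.
Net load moment about support B = 334.7 N·m counterclockwise.
Reaction R at support A is upward at 6.56 m, arm 6.56 m → moment R × 6.56 clockwise.
Balancing moments: R × 6.56 = 334.7, giving R = 51 N.

R_A ≈ 51 N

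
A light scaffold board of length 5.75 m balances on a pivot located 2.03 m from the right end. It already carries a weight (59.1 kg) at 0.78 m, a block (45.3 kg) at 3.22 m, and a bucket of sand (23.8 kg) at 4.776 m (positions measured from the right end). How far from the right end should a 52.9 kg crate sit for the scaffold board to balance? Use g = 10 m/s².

Taking torques about the pivot (at 2.03 m from the right end):
Weight: 59.1 × 10 = 591 N down at 0.78 m → arm 1.25 m, τ = 591 × 1.25 = 738.8 N·m clockwise.
Block: 45.3 × 10 = 453 N down at 3.22 m → arm 1.19 m, τ = 453 × 1.19 = 539.1 N·m counterclockwise.
Bucket of sand: 23.8 × 10 = 238 N down at 4.776 m → arm 2.746 m, τ = 238 × 2.746 = 653.5 N·m counterclockwise.
Net moment of existing loads = 453.8 N·m counterclockwise.
The crate weighs 52.9 × 10 = 529 N and must supply an equal clockwise moment, so its lever arm about the pivot is 453.8 / 529 = 0.858 m.
That puts it at 2.03 − 0.858 = 1.17 m from the right end.

x ≈ 1.17 m from the right end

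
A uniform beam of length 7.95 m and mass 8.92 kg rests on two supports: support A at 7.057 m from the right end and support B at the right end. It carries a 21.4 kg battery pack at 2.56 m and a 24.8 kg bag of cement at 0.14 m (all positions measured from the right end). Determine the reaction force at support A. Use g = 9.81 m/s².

Taking torques about support B:
Beam weight: 8.92 × 9.81 = 87.51 N down at 3.975 m → arm 3.975 m, τ = 87.51 × 3.975 = 347.9 N·m counterclockwise.
Battery pack: 21.4 × 9.81 = 209.9 N down at 2.56 m → arm 2.56 m, τ = 209.9 × 2.56 = 537.3 N·m counterclockwise.
Bag of cement: 24.8 × 9.81 = 243.3 N down at 0.14 m → arm 0.14 m, τ = 243.3 × 0.14 = 34.06 N·m counterclockwise.
Net load moment about support B = 919.3 N·m counterclockwise.
Reaction R at support A is upward at 7.057 m, arm 7.057 m → moment R × 7.057 clockwise.
Στ = 0 ⇒ R × 7.057 = 919.3 ⇒ R = 130 N.

R_A ≈ 130 N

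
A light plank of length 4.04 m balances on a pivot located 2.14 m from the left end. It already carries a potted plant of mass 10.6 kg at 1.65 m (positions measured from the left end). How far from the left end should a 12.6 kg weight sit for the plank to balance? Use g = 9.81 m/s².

Sum moments about the pivot (at 2.14 m from the left end) (the support reaction has zero arm there).
Potted plant: 10.6 × 9.81 = 104 N down at 1.65 m → arm 0.49 m, τ = 104 × 0.49 = 50.96 N·m counterclockwise.
Net moment of existing loads = 50.96 N·m counterclockwise.
The weight weighs 12.6 × 9.81 = 123.6 N and must supply an equal clockwise moment, so its lever arm about the pivot is 50.96 / 123.6 = 0.412 m.
That puts it at 2.14 + 0.412 = 2.55 m from the left end.

x ≈ 2.55 m from the left end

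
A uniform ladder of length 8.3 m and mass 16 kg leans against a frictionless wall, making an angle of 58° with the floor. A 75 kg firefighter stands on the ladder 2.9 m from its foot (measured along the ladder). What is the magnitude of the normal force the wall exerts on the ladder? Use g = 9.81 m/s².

N_wall ≈ 210 N

About the foot of the ladder:
Ladder weight 16×9.81 = 157 N acts at 4.15 m along the ladder; its horizontal arm is 4.15·cos58° = 2.199 m → τ = 345.2 N·m clockwise.
Firefighter: 75×9.81 = 735.8 N at 2.9 m → arm 1.537 m → τ = 1131 N·m clockwise.
Wall normal N acts horizontally at the top; its moment arm is the height L sinθ = 8.3·sin58° = 7.039 m, counterclockwise.
For rotational equilibrium, N × 7.039 = 1476, so N = 210 N.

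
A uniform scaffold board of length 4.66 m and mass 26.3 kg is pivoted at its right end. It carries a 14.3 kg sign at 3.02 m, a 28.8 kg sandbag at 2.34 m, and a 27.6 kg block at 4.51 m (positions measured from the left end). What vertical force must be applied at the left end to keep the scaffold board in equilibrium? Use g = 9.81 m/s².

F ≈ 328 N

Choose the right end as the axis so the unknown pivot reaction has zero arm there.
Beam weight: 26.3 × 9.81 = 258 N down at 2.33 m → arm 2.33 m, τ = 258 × 2.33 = 601.1 N·m counterclockwise.
Sign: 14.3 × 9.81 = 140.3 N down at 3.02 m → arm 1.64 m, τ = 140.3 × 1.64 = 230.1 N·m counterclockwise.
Sandbag: 28.8 × 9.81 = 282.5 N down at 2.34 m → arm 2.32 m, τ = 282.5 × 2.32 = 655.4 N·m counterclockwise.
Block: 27.6 × 9.81 = 270.8 N down at 4.51 m → arm 0.15 m, τ = 270.8 × 0.15 = 40.62 N·m counterclockwise.
Net moment of the loads = 1527 N·m counterclockwise.
The upward force F acts at the left end, arm 4.66 m, giving F × 4.66 clockwise.
Στ = 0 ⇒ F × 4.66 = 1527 ⇒ F = 1527 / 4.66 = 328 N.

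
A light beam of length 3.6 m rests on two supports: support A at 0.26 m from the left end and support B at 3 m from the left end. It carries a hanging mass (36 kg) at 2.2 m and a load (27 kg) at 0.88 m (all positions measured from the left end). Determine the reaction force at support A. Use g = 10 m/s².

R_A ≈ 314 N

About support B:
Hanging mass: 36 × 10 = 360 N down at 2.2 m → arm 0.8 m, τ = 360 × 0.8 = 288 N·m counterclockwise.
Load: 27 × 10 = 270 N down at 0.88 m → arm 2.12 m, τ = 270 × 2.12 = 572.4 N·m counterclockwise.
Net load moment about support B = 860.4 N·m counterclockwise.
Reaction R at support A is upward at 0.26 m, arm 2.74 m → moment R × 2.74 clockwise.
For rotational equilibrium, R × 2.74 = 860.4, so R = 314 N.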